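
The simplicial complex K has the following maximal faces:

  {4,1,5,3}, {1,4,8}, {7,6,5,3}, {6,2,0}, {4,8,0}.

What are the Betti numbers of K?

b_0 = 1, b_1 = 1, b_2 = 0, b_3 = 0.

Order the vertices as 0 < 1 < 2 < 3 < 4 < 5 < 6 < 7 < 8. Listing each simplex with vertices in this order, K has dimension 3 with simplices:

  0-simplices (9): [0], [1], [2], [3], [4], [5], [6], [7], [8]
  1-simplices (18): [0,2], [0,4], [0,6], [0,8], [1,3], [1,4], [1,5], [1,8], [2,6], [3,4], [3,5], [3,6], [3,7], [4,5], [4,8], [5,6], [5,7], [6,7]
  2-simplices (11): [0,2,6], [0,4,8], [1,3,4], [1,3,5], [1,4,5], [1,4,8], [3,4,5], [3,5,6], [3,5,7], [3,6,7], [5,6,7]
  3-simplices (2): [1,3,4,5], [3,5,6,7]

Hence C_0 ≅ Z^9, C_1 ≅ Z^18, C_2 ≅ Z^11, C_3 ≅ Z^2.

Boundary ∂_1: C_1 → C_0 sends each edge [p,q] (with p < q) to q − p.
As a 9×18 matrix over Z this has rank 8, with invariant factors (1,1,1,1,1,1,1,1).

Boundary ∂_2: C_2 → C_1 acts by ∂[p,q,r] = [q,r] − [p,r] + [p,q]. For instance
  ∂[1,3,4] = [3,4] − [1,4] + [1,3],
  ∂[3,5,6] = [5,6] − [3,6] + [3,5].
The 18×11 boundary matrix has rank 9 and Smith normal form diag(1,1,1,1,1,1,1,1,1).

Boundary ∂_3: C_3 → C_2 sends each 3-simplex σ to the alternating sum Σ_i (−1)^i (σ with its i-th vertex removed). For instance
  ∂[1,3,4,5] = [3,4,5] − [1,4,5] + [1,3,5] − [1,3,4],
  ∂[3,5,6,7] = [5,6,7] − [3,6,7] + [3,5,7] − [3,5,6].
The resulting 11×2 matrix has rank 2, and its Smith normal form has invariant factors (1,1).

Computing H_k = (kernel of ∂_k) / (image of ∂_{k+1}):

  H_0: rank C_0 − rank ∂_1 = 9 − 8 = 1, and the invariant factors of ∂_1 are all 1, so H_0 ≅ Z.
  H_1: rank ker ∂_1 − rank ∂_2 = (18 − 8) − 9 = 1, and the invariant factors of ∂_2 are all 1, so H_1 ≅ Z.
  H_2: rank ker ∂_2 − rank ∂_3 = (11 − 9) − 2 = 0, and the invariant factors of ∂_3 are all 1, so H_2 ≅ 0.
  H_3: rank ker ∂_3 − rank ∂_4 = (2 − 2) − 0 = 0, and there is no ∂_4, so H_3 ≅ 0.

Hence the Betti numbers are b_0 = 1, b_1 = 1, b_2 = 0, b_3 = 0.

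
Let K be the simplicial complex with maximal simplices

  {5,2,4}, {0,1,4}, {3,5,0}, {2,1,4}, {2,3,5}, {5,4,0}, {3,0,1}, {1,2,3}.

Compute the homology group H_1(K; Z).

H_1 ≅ 0.

Order the vertices as 0 < 1 < 2 < 3 < 4 < 5. Listing each simplex with vertices in this order, K has dimension 2 with simplices:

  0-simplices (6): [0], [1], [2], [3], [4], [5]
  1-simplices (12): [0,1], [0,3], [0,4], [0,5], [1,2], [1,3], [1,4], [2,3], [2,4], [2,5], [3,5], [4,5]
  2-simplices (8): [0,1,3], [0,1,4], [0,3,5], [0,4,5], [1,2,3], [1,2,4], [2,3,5], [2,4,5]

giving chain groups C_0 ≅ Z^6, C_1 ≅ Z^12, C_2 ≅ Z^8.

The boundary map ∂_1: C_1 → C_0 maps an edge to its endpoints' difference, ∂[p,q] = q − p. For instance
  ∂[1,2] = [2] − [1].
The resulting 6×12 matrix has rank 5, and its Smith normal form has invariant factors (1,1,1,1,1).

Boundary ∂_2: C_2 → C_1 maps a triangle to the signed sum of its edges. For instance
  ∂[0,4,5] = [4,5] − [0,5] + [0,4],
  ∂[1,2,4] = [2,4] − [1,4] + [1,2].
The 12×8 boundary matrix has rank 7 and Smith normal form diag(1,1,1,1,1,1,1).

Now H_k = ker ∂_k / im ∂_{k+1}, so:

  H_1: rank ker ∂_1 − rank ∂_2 = (12 − 5) − 7 = 0, and the invariant factors of ∂_2 are all 1, so H_1 = 0.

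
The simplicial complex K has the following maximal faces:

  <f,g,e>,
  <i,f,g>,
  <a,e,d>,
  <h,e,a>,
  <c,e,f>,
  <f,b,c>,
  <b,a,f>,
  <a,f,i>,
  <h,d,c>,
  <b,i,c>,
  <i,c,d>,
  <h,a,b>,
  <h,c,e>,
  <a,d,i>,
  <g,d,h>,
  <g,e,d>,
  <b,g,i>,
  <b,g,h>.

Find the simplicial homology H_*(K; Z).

Fix the vertex order a < b < c < d < e < f < g < h < i and write every simplex with vertices in increasing order. Then dim K = 2 and the simplices of K are:

  0-simplices (9): a, b, c, d, e, f, g, h, i
  1-simplices (27): ab, ad, ae, af, ah, ai, bc, bf, bg, bh, bi, cd, ce, cf, ch, ci, de, dg, dh, di, ef, eg, eh, fg, fi, gh, gi
  2-simplices (18): abf, abh, ade, adi, aeh, afi, bcf, bci, bgh, bgi, cdh, cdi, cef, ceh, deg, dgh, efg, fgi

so the chain groups are C_0 ≅ Z^9, C_1 ≅ Z^27, C_2 ≅ Z^18.

Boundary ∂_1: C_1 → C_0 maps an edge to its endpoints' difference, ∂[p,q] = q − p.
The 9×27 boundary matrix has rank 8 and Smith normal form diag(1,1,1,1,1,1,1,1).

The boundary map ∂_2: C_2 → C_1 acts by ∂[p,q,r] = [q,r] − [p,r] + [p,q]. For instance
  ∂dgh = gh − dh + dg,
  ∂ceh = eh − ch + ce.
As a 27×18 matrix over Z this has rank 18, with invariant factors (1,1,1,1,1,1,1,1,1,1,1,1,1,1,1,1,1,2).

From H_k ≅ ker(∂_k) / im(∂_{k+1}) we obtain:

  H_0: rank C_0 − rank ∂_1 = 9 − 8 = 1, and the invariant factors of ∂_1 are all 1, so H_0 ≅ Z.
  H_1: rank ker ∂_1 − rank ∂_2 = (27 − 8) − 18 = 1, and ∂_2 has invariant factor 2 > 1, so H_1 ≅ Z ⊕ Z/2.
  H_2: rank ker ∂_2 − rank ∂_3 = (18 − 18) − 0 = 0, and there is no ∂_3, so H_2 ≅ 0.

As a check, the Euler characteristic is 9 − 27 + 18 = 0, which agrees with 1 − 1 + 0 = 0.

H_0 = Z,  H_1 = Z ⊕ Z/2,  H_2 = 0.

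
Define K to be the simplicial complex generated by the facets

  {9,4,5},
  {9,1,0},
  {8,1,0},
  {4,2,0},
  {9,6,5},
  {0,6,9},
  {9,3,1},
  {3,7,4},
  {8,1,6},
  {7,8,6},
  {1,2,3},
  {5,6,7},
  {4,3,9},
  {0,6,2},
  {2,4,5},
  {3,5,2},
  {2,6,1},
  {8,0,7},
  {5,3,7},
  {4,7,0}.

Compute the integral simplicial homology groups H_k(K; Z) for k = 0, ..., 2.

H_0 = Z,  H_1 = Z × Z/2,  H_2 = 0.

K has 10 vertices, 30 edges, 20 triangles.
rank ∂_0 = 0, rank ∂_1 = 9 ⇒ b_0 = 10 − 0 − 9 = 1; all invariant factors of ∂_1 are 1 so no torsion. So H_0 ≅ Z.
rank ∂_1 = 9, rank ∂_2 = 20 ⇒ b_1 = 30 − 9 − 20 = 1; ∂_2 has invariant factor(s) [2] giving torsion. So H_1 ≅ Z × Z/2.
rank ∂_2 = 20, rank ∂_3 = 0 ⇒ b_2 = 20 − 20 − 0 = 0. So H_2 ≅ 0.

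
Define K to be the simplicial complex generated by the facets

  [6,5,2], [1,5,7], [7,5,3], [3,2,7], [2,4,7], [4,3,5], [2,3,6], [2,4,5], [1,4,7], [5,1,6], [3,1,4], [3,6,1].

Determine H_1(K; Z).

We work with the vertex ordering 1 < 2 < 3 < 4 < 5 < 6 < 7. The simplices of K, each written with vertices in increasing order, are:

  0-simplices (7): [1], [2], [3], [4], [5], [6], [7]
  1-simplices (18): [1,3], [1,4], [1,5], [1,6], [1,7], [2,3], [2,4], [2,5], [2,6], [2,7], [3,4], [3,5], [3,6], [3,7], [4,5], [4,7], [5,6], [5,7]
  2-simplices (12): [1,3,4], [1,3,6], [1,4,7], [1,5,6], [1,5,7], [2,3,6], [2,3,7], [2,4,5], [2,4,7], [2,5,6], [3,4,5], [3,5,7]

so the chain groups are C_0 ≅ Z^7, C_1 ≅ Z^18, C_2 ≅ Z^12.

Boundary ∂_1: C_1 → C_0 maps an edge to its endpoints' difference, ∂[p,q] = q − p. For instance
  ∂[5,7] = [7] − [5].
The resulting 7×18 matrix has rank 6, and its Smith normal form has invariant factors (1,1,1,1,1,1).

Boundary ∂_2: C_2 → C_1 acts by ∂[p,q,r] = [q,r] − [p,r] + [p,q]. For instance
  ∂[3,4,5] = [4,5] − [3,5] + [3,4],
  ∂[2,3,6] = [3,6] − [2,6] + [2,3].
This gives a 18×12 integer matrix of rank 12; reducing to Smith normal form yields diagonal entries (1,1,1,1,1,1,1,1,1,1,1,2).

From H_k ≅ ker(∂_k) / im(∂_{k+1}) we obtain:

  H_1: rank ker ∂_1 − rank ∂_2 = (18 − 6) − 12 = 0, and ∂_2 has invariant factor 2 > 1, so H_1 ≅ Z_2.

H_1 = Z_2.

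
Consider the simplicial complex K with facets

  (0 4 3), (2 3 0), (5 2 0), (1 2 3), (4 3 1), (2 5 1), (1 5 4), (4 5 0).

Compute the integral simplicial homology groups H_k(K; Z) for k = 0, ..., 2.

H_0 ≅ Z,  H_1 = 0,  H_2 ≅ Z.

Order the vertices as 0 < 1 < 2 < 3 < 4 < 5. Listing each simplex with vertices in this order, K has dimension 2 with simplices:

  0-simplices (6): [0], [1], [2], [3], [4], [5]
  1-simplices (12): [0,2], [0,3], [0,4], [0,5], [1,2], [1,3], [1,4], [1,5], [2,3], [2,5], [3,4], [4,5]
  2-simplices (8): [0,2,3], [0,2,5], [0,3,4], [0,4,5], [1,2,3], [1,2,5], [1,3,4], [1,4,5]

Hence C_0 ≅ Z^6, C_1 ≅ Z^12, C_2 ≅ Z^8.

Boundary ∂_1: C_1 → C_0 is given by ∂[p,q] = [q] − [p]. For instance
  ∂[3,4] = [4] − [3].
The resulting 6×12 matrix has rank 5, and its Smith normal form has invariant factors (1,1,1,1,1).

The boundary map ∂_2: C_2 → C_1 maps a triangle to the signed sum of its edges. For instance
  ∂[1,2,3] = [2,3] − [1,3] + [1,2],
  ∂[0,2,3] = [2,3] − [0,3] + [0,2].
As a 12×8 matrix over Z this has rank 7, with invariant factors (1,1,1,1,1,1,1).

Reading off H_k = ker ∂_k / im ∂_{k+1}:

  H_0: rank C_0 − rank ∂_1 = 6 − 5 = 1, and the invariant factors of ∂_1 are all 1, so H_0 ≅ Z.
  H_1: rank ker ∂_1 − rank ∂_2 = (12 − 5) − 7 = 0, and the invariant factors of ∂_2 are all 1, so H_1 ≅ 0.
  H_2: rank ker ∂_2 − rank ∂_3 = (8 − 7) − 0 = 1, and there is no ∂_3, so H_2 ≅ Z.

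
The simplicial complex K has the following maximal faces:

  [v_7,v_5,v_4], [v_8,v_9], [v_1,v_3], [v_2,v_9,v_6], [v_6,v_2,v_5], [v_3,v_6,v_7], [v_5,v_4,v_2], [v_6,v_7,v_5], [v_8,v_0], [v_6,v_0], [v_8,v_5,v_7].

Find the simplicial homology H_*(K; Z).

H_0 = Z,  H_1 = Z^2,  H_2 = 0.

Order the vertices as v_0 < v_1 < v_2 < v_3 < v_4 < v_5 < v_6 < v_7 < v_8 < v_9. Listing each simplex with vertices in this order, K has dimension 2 with simplices:

  0-simplices (10): [v_0], [v_1], [v_2], [v_3], [v_4], [v_5], [v_6], [v_7], [v_8], [v_9]
  1-simplices (18): (18 of them)
  2-simplices (7): [v_2,v_4,v_5], [v_2,v_5,v_6], [v_2,v_6,v_9], [v_3,v_6,v_7], [v_4,v_5,v_7], [v_5,v_6,v_7], [v_5,v_7,v_8]

Hence C_0 ≅ Z^10, C_1 ≅ Z^18, C_2 ≅ Z^7.

The boundary map ∂_1: C_1 → C_0 maps an edge to its endpoints' difference, ∂[p,q] = q − p.
This gives a 10×18 integer matrix of rank 9; reducing to Smith normal form yields diagonal entries (1,1,1,1,1,1,1,1,1).

∂_2: C_2 → C_1 sends each 2-simplex [p,q,r] to [q,r] − [p,r] + [p,q]. For instance
  ∂[v_4,v_5,v_7] = [v_5,v_7] − [v_4,v_7] + [v_4,v_5],
  ∂[v_2,v_4,v_5] = [v_4,v_5] − [v_2,v_5] + [v_2,v_4].
As a 18×7 matrix over Z this has rank 7, with invariant factors (1,1,1,1,1,1,1).

Reading off H_k = ker ∂_k / im ∂_{k+1}:

  H_0: rank C_0 − rank ∂_1 = 10 − 9 = 1, and the invariant factors of ∂_1 are all 1, so H_0 = Z.
  H_1: rank ker ∂_1 − rank ∂_2 = (18 − 9) − 7 = 2, and the invariant factors of ∂_2 are all 1, so H_1 = Z^2.
  H_2: rank ker ∂_2 − rank ∂_3 = (7 − 7) − 0 = 0, and there is no ∂_3, so H_2 = 0.

As a check, the Euler characteristic is 10 − 18 + 7 = -1, which agrees with 1 − 2 + 0 = -1.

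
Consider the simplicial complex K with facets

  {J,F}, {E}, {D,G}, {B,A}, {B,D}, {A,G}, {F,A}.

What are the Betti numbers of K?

b_0 = 2, b_1 = 1.

K has 7 vertices, 6 edges.
rank ∂_0 = 0, rank ∂_1 = 5 ⇒ b_0 = 7 − 0 − 5 = 2; all invariant factors of ∂_1 are 1 so no torsion. So H_0 ≅ Z^2.
rank ∂_1 = 5, rank ∂_2 = 0 ⇒ b_1 = 6 − 5 − 0 = 1. So H_1 ≅ Z.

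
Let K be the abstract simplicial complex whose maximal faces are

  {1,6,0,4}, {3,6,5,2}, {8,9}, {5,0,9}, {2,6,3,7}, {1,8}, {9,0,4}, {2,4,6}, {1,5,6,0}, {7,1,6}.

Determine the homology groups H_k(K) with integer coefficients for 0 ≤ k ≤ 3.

Fix the vertex order 0 < 1 < 2 < 3 < 4 < 5 < 6 < 7 < 8 < 9 and write every simplex with vertices in increasing order. Then dim K = 3 and the simplices of K are:

  0-simplices (10): [0], [1], [2], [3], [4], [5], [6], [7], [8], [9]
  1-simplices (24): (24 of them)
  2-simplices (18): [0,1,4], [0,1,5], [0,1,6], [0,4,6], [0,4,9], [0,5,6], [0,5,9], [1,4,6], [1,5,6], [1,6,7], [2,3,5], [2,3,6], [2,3,7], [2,4,6], [2,5,6], [2,6,7], [3,5,6], [3,6,7]
  3-simplices (4): [0,1,4,6], [0,1,5,6], [2,3,5,6], [2,3,6,7]

giving chain groups C_0 ≅ Z^10, C_1 ≅ Z^24, C_2 ≅ Z^18, C_3 ≅ Z^4.

Boundary ∂_1: C_1 → C_0 maps an edge to its endpoints' difference, ∂[p,q] = q − p. For instance
  ∂[2,7] = [7] − [2].
The 10×24 boundary matrix has rank 9 and Smith normal form diag(1,1,1,1,1,1,1,1,1).

Boundary ∂_2: C_2 → C_1 acts by ∂[p,q,r] = [q,r] − [p,r] + [p,q]. For instance
  ∂[3,5,6] = [5,6] − [3,6] + [3,5],
  ∂[1,5,6] = [5,6] − [1,6] + [1,5].
As a 24×18 matrix over Z this has rank 14, with invariant factors (1,1,1,1,1,1,1,1,1,1,1,1,1,1).

Boundary ∂_3: C_3 → C_2 sends each 3-simplex σ to the alternating sum Σ_i (−1)^i (σ with its i-th vertex removed). For instance
  ∂[0,1,4,6] = [1,4,6] − [0,4,6] + [0,1,6] − [0,1,4],
  ∂[2,3,6,7] = [3,6,7] − [2,6,7] + [2,3,7] − [2,3,6].
As a 18×4 matrix over Z this has rank 4, with invariant factors (1,1,1,1).

Computing H_k = (kernel of ∂_k) / (image of ∂_{k+1}):

  H_0: rank C_0 − rank ∂_1 = 10 − 9 = 1, and the invariant factors of ∂_1 are all 1, so H_0 ≅ Z.
  H_1: rank ker ∂_1 − rank ∂_2 = (24 − 9) − 14 = 1, and the invariant factors of ∂_2 are all 1, so H_1 ≅ Z.
  H_2: rank ker ∂_2 − rank ∂_3 = (18 − 14) − 4 = 0, and the invariant factors of ∂_3 are all 1, so H_2 ≅ 0.
  H_3: rank ker ∂_3 − rank ∂_4 = (4 − 4) − 0 = 0, and there is no ∂_4, so H_3 ≅ 0.

As a check, the Euler characteristic is 10 − 24 + 18 − 4 = 0, which agrees with 1 − 1 + 0 − 0 = 0.

H_0 = Z,  H_1 = Z,  H_2 = 0,  H_3 = 0.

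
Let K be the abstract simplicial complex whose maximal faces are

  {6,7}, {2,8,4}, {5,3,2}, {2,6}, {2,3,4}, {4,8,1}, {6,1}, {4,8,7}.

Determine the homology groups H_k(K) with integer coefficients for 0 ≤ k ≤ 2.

Fix the vertex order 1 < 2 < 3 < 4 < 5 < 6 < 7 < 8 and write every simplex with vertices in increasing order. Then dim K = 2 and the simplices of K are:

  0-simplices (8): [1], [2], [3], [4], [5], [6], [7], [8]
  1-simplices (14): [1,4], [1,6], [1,8], [2,3], [2,4], [2,5], [2,6], [2,8], [3,4], [3,5], [4,7], [4,8], [6,7], [7,8]
  2-simplices (5): [1,4,8], [2,3,4], [2,3,5], [2,4,8], [4,7,8]

giving chain groups C_0 ≅ Z^8, C_1 ≅ Z^14, C_2 ≅ Z^5.

∂_1: C_1 → C_0 sends each edge [p,q] (with p < q) to q − p.
As a 8×14 matrix over Z this has rank 7, with invariant factors (1,1,1,1,1,1,1).

The boundary map ∂_2: C_2 → C_1 sends each 2-simplex [p,q,r] to [q,r] − [p,r] + [p,q]. For instance
  ∂[2,4,8] = [4,8] − [2,8] + [2,4],
  ∂[2,3,4] = [3,4] − [2,4] + [2,3].
The 14×5 boundary matrix has rank 5 and Smith normal form diag(1,1,1,1,1).

From H_k ≅ ker(∂_k) / im(∂_{k+1}) we obtain:

  H_0: rank C_0 − rank ∂_1 = 8 − 7 = 1, and the invariant factors of ∂_1 are all 1, so H_0 = Z.
  H_1: rank ker ∂_1 − rank ∂_2 = (14 − 7) − 5 = 2, and the invariant factors of ∂_2 are all 1, so H_1 = Z^2.
  H_2: rank ker ∂_2 − rank ∂_3 = (5 − 5) − 0 = 0, and there is no ∂_3, so H_2 = 0.

H_0 = Z,  H_1 = Z^2,  H_2 = 0.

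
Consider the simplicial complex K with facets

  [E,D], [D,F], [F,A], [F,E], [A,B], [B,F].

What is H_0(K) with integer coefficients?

H_0 = Z.

We work with the vertex ordering A < B < D < E < F. The simplices of K, each written with vertices in increasing order, are:

  0-simplices (5): A, B, D, E, F
  1-simplices (6): AB, AF, BF, DE, DF, EF

giving chain groups C_0 ≅ Z^5, C_1 ≅ Z^6.

∂_1: C_1 → C_0 sends each edge [p,q] (with p < q) to q − p. For instance
  ∂AB = B − A.
The 5×6 boundary matrix has rank 4 and Smith normal form diag(1,1,1,1).

From H_k ≅ ker(∂_k) / im(∂_{k+1}) we obtain:

  H_0: rank C_0 − rank ∂_1 = 5 − 4 = 1, and the invariant factors of ∂_1 are all 1, so H_0 = Z.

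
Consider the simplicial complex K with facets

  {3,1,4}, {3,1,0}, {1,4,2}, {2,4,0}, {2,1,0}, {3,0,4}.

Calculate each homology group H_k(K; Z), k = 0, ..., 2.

We work with the vertex ordering 0 < 1 < 2 < 3 < 4. The simplices of K, each written with vertices in increasing order, are:

  0-simplices (5): [0], [1], [2], [3], [4]
  1-simplices (9): [0,1], [0,2], [0,3], [0,4], [1,2], [1,3], [1,4], [2,4], [3,4]
  2-simplices (6): [0,1,2], [0,1,3], [0,2,4], [0,3,4], [1,2,4], [1,3,4]

Hence C_0 ≅ Z^5, C_1 ≅ Z^9, C_2 ≅ Z^6.

Boundary ∂_1: C_1 → C_0 maps an edge to its endpoints' difference, ∂[p,q] = q − p.
The resulting 5×9 matrix has rank 4, and its Smith normal form has invariant factors (1,1,1,1).

The boundary map ∂_2: C_2 → C_1 acts by ∂[p,q,r] = [q,r] − [p,r] + [p,q]. For instance
  ∂[1,2,4] = [2,4] − [1,4] + [1,2],
  ∂[0,1,2] = [1,2] − [0,2] + [0,1].
This gives a 9×6 integer matrix of rank 5; reducing to Smith normal form yields diagonal entries (1,1,1,1,1).

Computing H_k = (kernel of ∂_k) / (image of ∂_{k+1}):

  H_0: rank C_0 − rank ∂_1 = 5 − 4 = 1, and the invariant factors of ∂_1 are all 1, so H_0 = Z.
  H_1: rank ker ∂_1 − rank ∂_2 = (9 − 4) − 5 = 0, and the invariant factors of ∂_2 are all 1, so H_1 = 0.
  H_2: rank ker ∂_2 − rank ∂_3 = (6 − 5) − 0 = 1, and there is no ∂_3, so H_2 = Z.

As a check, the Euler characteristic is 5 − 9 + 6 = 2, which agrees with 1 − 0 + 1 = 2.

H_0 ≅ Z,  H_1 = 0,  H_2 ≅ Z.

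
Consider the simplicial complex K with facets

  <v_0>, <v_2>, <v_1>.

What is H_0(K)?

H_0 ≅ Z^3.

Fix the vertex order v_0 < v_1 < v_2 and write every simplex with vertices in increasing order. Then dim K = 0 and the simplices of K are:

  0-simplices (3): [v_0], [v_1], [v_2]

so the chain groups are C_0 ≅ Z^3.

From H_k ≅ ker(∂_k) / im(∂_{k+1}) we obtain:

  H_0: rank C_0 − rank ∂_1 = 3 − 0 = 3, and there is no ∂_1, so H_0 = Z^3.

(K is a triangulation of a set of 3 points.)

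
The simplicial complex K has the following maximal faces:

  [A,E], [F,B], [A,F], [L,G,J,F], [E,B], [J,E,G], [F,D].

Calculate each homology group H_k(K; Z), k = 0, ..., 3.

Fix the vertex order A < B < D < E < F < G < J < L and write every simplex with vertices in increasing order. Then dim K = 3 and the simplices of K are:

  0-simplices (8): A, B, D, E, F, G, J, L
  1-simplices (13): AE, AF, BE, BF, DF, EG, EJ, FG, FJ, FL, GJ, GL, JL
  2-simplices (5): EGJ, FGJ, FGL, FJL, GJL
  3-simplices (1): FGJL

Hence C_0 ≅ Z^8, C_1 ≅ Z^13, C_2 ≅ Z^5, C_3 ≅ Z^1.

∂_1: C_1 → C_0 sends each edge [p,q] (with p < q) to q − p. For instance
  ∂EG = G − E.
The resulting 8×13 matrix has rank 7, and its Smith normal form has invariant factors (1,1,1,1,1,1,1).

∂_2: C_2 → C_1 sends each 2-simplex [p,q,r] to [q,r] − [p,r] + [p,q]. For instance
  ∂GJL = JL − GL + GJ,
  ∂FGJ = GJ − FJ + FG.
As a 13×5 matrix over Z this has rank 4, with invariant factors (1,1,1,1).

The boundary map ∂_3: C_3 → C_2 sends each 3-simplex σ to the alternating sum Σ_i (−1)^i (σ with its i-th vertex removed). For instance
  ∂FGJL = GJL − FJL + FGL − FGJ.
This gives a 5×1 integer matrix of rank 1; reducing to Smith normal form yields diagonal entries (1).

From H_k ≅ ker(∂_k) / im(∂_{k+1}) we obtain:

  H_0: rank C_0 − rank ∂_1 = 8 − 7 = 1, and the invariant factors of ∂_1 are all 1, so H_0 ≅ Z.
  H_1: rank ker ∂_1 − rank ∂_2 = (13 − 7) − 4 = 2, and the invariant factors of ∂_2 are all 1, so H_1 ≅ Z^2.
  H_2: rank ker ∂_2 − rank ∂_3 = (5 − 4) − 1 = 0, and the invariant factors of ∂_3 are all 1, so H_2 ≅ 0.
  H_3: rank ker ∂_3 − rank ∂_4 = (1 − 1) − 0 = 0, and there is no ∂_4, so H_3 ≅ 0.

H_0 = Z,  H_1 = Z^2,  H_2 = 0,  H_3 = 0.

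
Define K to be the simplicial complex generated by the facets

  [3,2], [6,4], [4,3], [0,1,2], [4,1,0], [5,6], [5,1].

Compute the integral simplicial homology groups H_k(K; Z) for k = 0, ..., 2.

H_0 = Z,  H_1 = Z^2,  H_2 = 0.

K has 7 vertices, 10 edges, 2 triangles.
rank ∂_0 = 0, rank ∂_1 = 6 ⇒ b_0 = 7 − 0 − 6 = 1; all invariant factors of ∂_1 are 1 so no torsion. So H_0 ≅ Z.
rank ∂_1 = 6, rank ∂_2 = 2 ⇒ b_1 = 10 − 6 − 2 = 2; all invariant factors of ∂_2 are 1 so no torsion. So H_1 ≅ Z^2.
rank ∂_2 = 2, rank ∂_3 = 0 ⇒ b_2 = 2 − 2 − 0 = 0. So H_2 ≅ 0.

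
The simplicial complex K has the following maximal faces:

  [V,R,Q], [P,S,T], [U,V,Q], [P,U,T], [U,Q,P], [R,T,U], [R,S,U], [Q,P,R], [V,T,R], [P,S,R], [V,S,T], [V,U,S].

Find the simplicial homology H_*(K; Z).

K has 7 vertices, 18 edges, 12 triangles.
rank ∂_0 = 0, rank ∂_1 = 6 ⇒ b_0 = 7 − 0 − 6 = 1; all invariant factors of ∂_1 are 1 so no torsion. So H_0 = Z.
rank ∂_1 = 6, rank ∂_2 = 12 ⇒ b_1 = 18 − 6 − 12 = 0; ∂_2 has invariant factor(s) [2] giving torsion. So H_1 = Z/2Z.
rank ∂_2 = 12, rank ∂_3 = 0 ⇒ b_2 = 12 − 12 − 0 = 0. So H_2 = 0.

H_0 ≅ Z,  H_1 ≅ Z/2Z,  H_2 = 0.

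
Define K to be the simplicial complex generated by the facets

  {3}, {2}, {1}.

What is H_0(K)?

Order the vertices as 1 < 2 < 3. Listing each simplex with vertices in this order, K has dimension 0 with simplices:

  0-simplices (3): [1], [2], [3]

Hence C_0 ≅ Z^3.

Reading off H_k = ker ∂_k / im ∂_{k+1}:

  H_0: rank C_0 − rank ∂_1 = 3 − 0 = 3, and there is no ∂_1, so H_0 ≅ Z^3.

(K is a triangulation of a set of 3 points.)

H_0 ≅ Z^3.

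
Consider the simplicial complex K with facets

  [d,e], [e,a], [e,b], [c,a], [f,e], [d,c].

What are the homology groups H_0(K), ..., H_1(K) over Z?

H_0 ≅ Z,  H_1 ≅ Z.

We work with the vertex ordering a < b < c < d < e < f. The simplices of K, each written with vertices in increasing order, are:

  0-simplices (6): a, b, c, d, e, f
  1-simplices (6): ac, ae, be, cd, de, ef

so the chain groups are C_0 ≅ Z^6, C_1 ≅ Z^6.

Boundary ∂_1: C_1 → C_0 is given by ∂[p,q] = [q] − [p]. For instance
  ∂ac = c − a.
The 6×6 boundary matrix has rank 5 and Smith normal form diag(1,1,1,1,1).

Now H_k = ker ∂_k / im ∂_{k+1}, so:

  H_0: rank C_0 − rank ∂_1 = 6 − 5 = 1, and the invariant factors of ∂_1 are all 1, so H_0 = Z.
  H_1: rank ker ∂_1 − rank ∂_2 = (6 − 5) − 0 = 1, and there is no ∂_2, so H_1 = Z.

As a check, the Euler characteristic is 6 − 6 = 0, which agrees with 1 − 1 = 0.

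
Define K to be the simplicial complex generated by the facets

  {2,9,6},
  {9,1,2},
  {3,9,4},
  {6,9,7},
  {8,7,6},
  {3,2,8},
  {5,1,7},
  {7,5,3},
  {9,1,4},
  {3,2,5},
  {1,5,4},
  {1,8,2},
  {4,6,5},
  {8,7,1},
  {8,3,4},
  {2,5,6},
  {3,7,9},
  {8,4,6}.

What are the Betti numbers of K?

Fix the vertex order 1 < 2 < 3 < 4 < 5 < 6 < 7 < 8 < 9 and write every simplex with vertices in increasing order. Then dim K = 2 and the simplices of K are:

  0-simplices (9): [1], [2], [3], [4], [5], [6], [7], [8], [9]
  1-simplices (27): (27 of them)
  2-simplices (18): [1,2,8], [1,2,9], [1,4,5], [1,4,9], [1,5,7], [1,7,8], [2,3,5], [2,3,8], [2,5,6], [2,6,9], [3,4,8], [3,4,9], [3,5,7], [3,7,9], [4,5,6], [4,6,8], [6,7,8], [6,7,9]

Hence C_0 ≅ Z^9, C_1 ≅ Z^27, C_2 ≅ Z^18.

∂_1: C_1 → C_0 sends each edge [p,q] (with p < q) to q − p. For instance
  ∂[4,5] = [5] − [4].
This gives a 9×27 integer matrix of rank 8; reducing to Smith normal form yields diagonal entries (1,1,1,1,1,1,1,1).

The boundary map ∂_2: C_2 → C_1 maps a triangle to the signed sum of its edges. For instance
  ∂[1,2,8] = [2,8] − [1,8] + [1,2],
  ∂[2,3,8] = [3,8] − [2,8] + [2,3].
The resulting 27×18 matrix has rank 17, and its Smith normal form has invariant factors (1,1,1,1,1,1,1,1,1,1,1,1,1,1,1,1,1).

Now H_k = ker ∂_k / im ∂_{k+1}, so:

  H_0: rank C_0 − rank ∂_1 = 9 − 8 = 1, and the invariant factors of ∂_1 are all 1, so H_0 ≅ Z.
  H_1: rank ker ∂_1 − rank ∂_2 = (27 − 8) − 17 = 2, and the invariant factors of ∂_2 are all 1, so H_1 ≅ Z^2.
  H_2: rank ker ∂_2 − rank ∂_3 = (18 − 17) − 0 = 1, and there is no ∂_3, so H_2 ≅ Z.

As a check, the Euler characteristic is 9 − 27 + 18 = 0, which agrees with 1 − 2 + 1 = 0.

Hence the Betti numbers are b_0 = 1, b_1 = 2, b_2 = 1.

b_0 = 1, b_1 = 2, b_2 = 1.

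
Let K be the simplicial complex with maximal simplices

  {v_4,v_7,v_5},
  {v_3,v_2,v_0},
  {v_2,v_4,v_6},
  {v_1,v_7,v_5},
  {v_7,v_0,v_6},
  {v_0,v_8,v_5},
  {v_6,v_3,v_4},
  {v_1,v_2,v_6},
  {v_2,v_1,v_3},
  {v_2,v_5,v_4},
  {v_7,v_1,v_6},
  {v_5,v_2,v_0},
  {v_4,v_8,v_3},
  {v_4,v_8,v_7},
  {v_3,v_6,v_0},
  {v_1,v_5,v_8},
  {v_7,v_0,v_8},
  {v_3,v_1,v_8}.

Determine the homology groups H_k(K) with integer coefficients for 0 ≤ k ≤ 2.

K has 9 vertices, 27 edges, 18 triangles.
rank ∂_0 = 0, rank ∂_1 = 8 ⇒ b_0 = 9 − 0 − 8 = 1; all invariant factors of ∂_1 are 1 so no torsion. So H_0 = Z.
rank ∂_1 = 8, rank ∂_2 = 18 ⇒ b_1 = 27 − 8 − 18 = 1; ∂_2 has invariant factor(s) [2] giving torsion. So H_1 = Z × Z/2.
rank ∂_2 = 18, rank ∂_3 = 0 ⇒ b_2 = 18 − 18 − 0 = 0. So H_2 = 0.

H_0 = Z,  H_1 = Z × Z/2,  H_2 = 0.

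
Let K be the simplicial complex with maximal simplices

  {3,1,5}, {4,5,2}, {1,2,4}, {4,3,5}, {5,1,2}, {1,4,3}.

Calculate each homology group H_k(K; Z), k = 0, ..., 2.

H_0 ≅ Z,  H_1 = 0,  H_2 ≅ Z.

Order the vertices as 1 < 2 < 3 < 4 < 5. Listing each simplex with vertices in this order, K has dimension 2 with simplices:

  0-simplices (5): [1], [2], [3], [4], [5]
  1-simplices (9): [1,2], [1,3], [1,4], [1,5], [2,4], [2,5], [3,4], [3,5], [4,5]
  2-simplices (6): [1,2,4], [1,2,5], [1,3,4], [1,3,5], [2,4,5], [3,4,5]

giving chain groups C_0 ≅ Z^5, C_1 ≅ Z^9, C_2 ≅ Z^6.

∂_1: C_1 → C_0 sends each edge [p,q] (with p < q) to q − p.
The resulting 5×9 matrix has rank 4, and its Smith normal form has invariant factors (1,1,1,1).

The boundary map ∂_2: C_2 → C_1 sends each 2-simplex [p,q,r] to [q,r] − [p,r] + [p,q]. For instance
  ∂[1,3,4] = [3,4] − [1,4] + [1,3],
  ∂[1,2,5] = [2,5] − [1,5] + [1,2].
The 9×6 boundary matrix has rank 5 and Smith normal form diag(1,1,1,1,1).

Computing H_k = (kernel of ∂_k) / (image of ∂_{k+1}):

  H_0: rank C_0 − rank ∂_1 = 5 − 4 = 1, and the invariant factors of ∂_1 are all 1, so H_0 ≅ Z.
  H_1: rank ker ∂_1 − rank ∂_2 = (9 − 4) − 5 = 0, and the invariant factors of ∂_2 are all 1, so H_1 ≅ 0.
  H_2: rank ker ∂_2 − rank ∂_3 = (6 − 5) − 0 = 1, and there is no ∂_3, so H_2 ≅ Z.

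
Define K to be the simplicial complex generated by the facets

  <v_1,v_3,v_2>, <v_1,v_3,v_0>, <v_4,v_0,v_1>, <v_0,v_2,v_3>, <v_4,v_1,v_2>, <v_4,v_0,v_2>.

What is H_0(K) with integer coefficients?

H_0 ≅ Z.

Take the total order v_0 < v_1 < v_2 < v_3 < v_4 on the vertex set. Then K (dimension 2) consists of the simplices:

  0-simplices (5): [v_0], [v_1], [v_2], [v_3], [v_4]
  1-simplices (9): [v_0,v_1], [v_0,v_2], [v_0,v_3], [v_0,v_4], [v_1,v_2], [v_1,v_3], [v_1,v_4], [v_2,v_3], [v_2,v_4]
  2-simplices (6): [v_0,v_1,v_3], [v_0,v_1,v_4], [v_0,v_2,v_3], [v_0,v_2,v_4], [v_1,v_2,v_3], [v_1,v_2,v_4]

giving chain groups C_0 ≅ Z^5, C_1 ≅ Z^9, C_2 ≅ Z^6.

The boundary map ∂_1: C_1 → C_0 sends each edge [p,q] (with p < q) to q − p. For instance
  ∂[v_2,v_4] = [v_4] − [v_2].
As a 5×9 matrix over Z this has rank 4, with invariant factors (1,1,1,1).

∂_2: C_2 → C_1 maps a triangle to the signed sum of its edges. For instance
  ∂[v_0,v_2,v_3] = [v_2,v_3] − [v_0,v_3] + [v_0,v_2],
  ∂[v_0,v_1,v_4] = [v_1,v_4] − [v_0,v_4] + [v_0,v_1].
The resulting 9×6 matrix has rank 5, and its Smith normal form has invariant factors (1,1,1,1,1).

Computing H_k = (kernel of ∂_k) / (image of ∂_{k+1}):

  H_0: rank C_0 − rank ∂_1 = 5 − 4 = 1, and the invariant factors of ∂_1 are all 1, so H_0 ≅ Z.

(K is a triangulation of the 2-sphere S^2.)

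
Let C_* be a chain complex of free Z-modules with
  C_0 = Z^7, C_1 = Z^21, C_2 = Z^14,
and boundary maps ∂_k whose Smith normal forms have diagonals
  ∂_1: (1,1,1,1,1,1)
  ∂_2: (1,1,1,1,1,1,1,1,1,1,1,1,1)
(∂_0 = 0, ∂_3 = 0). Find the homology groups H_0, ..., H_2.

H_0: b_0 = 7 − 0 − 6 = 1; torsion from ∂_1 factors > 1: none. So H_0 ≅ Z.
H_1: b_1 = 21 − 6 − 13 = 2; torsion from ∂_2 factors > 1: none. So H_1 ≅ Z^2.
H_2: b_2 = 14 − 13 − 0 = 1; torsion from ∂_3 factors > 1: none. So H_2 ≅ Z.

H_0 ≅ Z,  H_1 ≅ Z^2,  H_2 ≅ Z.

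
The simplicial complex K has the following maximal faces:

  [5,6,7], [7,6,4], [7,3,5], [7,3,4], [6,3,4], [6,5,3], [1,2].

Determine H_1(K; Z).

H_1 = 0.

Fix the vertex order 1 < 2 < 3 < 4 < 5 < 6 < 7 and write every simplex with vertices in increasing order. Then dim K = 2 and the simplices of K are:

  0-simplices (7): [1], [2], [3], [4], [5], [6], [7]
  1-simplices (10): [1,2], [3,4], [3,5], [3,6], [3,7], [4,6], [4,7], [5,6], [5,7], [6,7]
  2-simplices (6): [3,4,6], [3,4,7], [3,5,6], [3,5,7], [4,6,7], [5,6,7]

so the chain groups are C_0 ≅ Z^7, C_1 ≅ Z^10, C_2 ≅ Z^6.

∂_1: C_1 → C_0 maps an edge to its endpoints' difference, ∂[p,q] = q − p. For instance
  ∂[5,7] = [7] − [5].
As a 7×10 matrix over Z this has rank 5, with invariant factors (1,1,1,1,1).

Boundary ∂_2: C_2 → C_1 maps a triangle to the signed sum of its edges. For instance
  ∂[3,4,6] = [4,6] − [3,6] + [3,4],
  ∂[4,6,7] = [6,7] − [4,7] + [4,6].
The 10×6 boundary matrix has rank 5 and Smith normal form diag(1,1,1,1,1).

From H_k ≅ ker(∂_k) / im(∂_{k+1}) we obtain:

  H_1: rank ker ∂_1 − rank ∂_2 = (10 − 5) − 5 = 0, and the invariant factors of ∂_2 are all 1, so H_1 = 0.

(K is a triangulation of the disjoint union of the 1-simplex and the 2-sphere S^2.)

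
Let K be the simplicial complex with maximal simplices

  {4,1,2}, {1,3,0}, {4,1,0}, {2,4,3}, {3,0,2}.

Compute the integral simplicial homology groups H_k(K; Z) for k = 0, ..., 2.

H_0 = Z,  H_1 = Z,  H_2 = 0.

Order the vertices as 0 < 1 < 2 < 3 < 4. Listing each simplex with vertices in this order, K has dimension 2 with simplices:

  0-simplices (5): [0], [1], [2], [3], [4]
  1-simplices (10): [0,1], [0,2], [0,3], [0,4], [1,2], [1,3], [1,4], [2,3], [2,4], [3,4]
  2-simplices (5): [0,1,3], [0,1,4], [0,2,3], [1,2,4], [2,3,4]

so the chain groups are C_0 ≅ Z^5, C_1 ≅ Z^10, C_2 ≅ Z^5.

The boundary map ∂_1: C_1 → C_0 sends each edge [p,q] (with p < q) to q − p. For instance
  ∂[0,4] = [4] − [0].
This gives a 5×10 integer matrix of rank 4; reducing to Smith normal form yields diagonal entries (1,1,1,1).

∂_2: C_2 → C_1 maps a triangle to the signed sum of its edges. For instance
  ∂[0,1,4] = [1,4] − [0,4] + [0,1],
  ∂[2,3,4] = [3,4] − [2,4] + [2,3].
The resulting 10×5 matrix has rank 5, and its Smith normal form has invariant factors (1,1,1,1,1).

Reading off H_k = ker ∂_k / im ∂_{k+1}:

  H_0: rank C_0 − rank ∂_1 = 5 − 4 = 1, and the invariant factors of ∂_1 are all 1, so H_0 = Z.
  H_1: rank ker ∂_1 − rank ∂_2 = (10 − 4) − 5 = 1, and the invariant factors of ∂_2 are all 1, so H_1 = Z.
  H_2: rank ker ∂_2 − rank ∂_3 = (5 − 5) − 0 = 0, and there is no ∂_3, so H_2 = 0.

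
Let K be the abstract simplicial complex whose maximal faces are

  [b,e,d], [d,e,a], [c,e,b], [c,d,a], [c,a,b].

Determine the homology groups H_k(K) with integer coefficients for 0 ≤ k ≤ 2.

H_0 ≅ Z,  H_1 ≅ Z,  H_2 = 0.

Order the vertices as a < b < c < d < e. Listing each simplex with vertices in this order, K has dimension 2 with simplices:

  0-simplices (5): a, b, c, d, e
  1-simplices (10): ab, ac, ad, ae, bc, bd, be, cd, ce, de
  2-simplices (5): abc, acd, ade, bce, bde

Hence C_0 ≅ Z^5, C_1 ≅ Z^10, C_2 ≅ Z^5.

∂_1: C_1 → C_0 is given by ∂[p,q] = [q] − [p]. For instance
  ∂ab = b − a.
This gives a 5×10 integer matrix of rank 4; reducing to Smith normal form yields diagonal entries (1,1,1,1).

∂_2: C_2 → C_1 sends each 2-simplex [p,q,r] to [q,r] − [p,r] + [p,q]. For instance
  ∂bde = de − be + bd,
  ∂ade = de − ae + ad.
This gives a 10×5 integer matrix of rank 5; reducing to Smith normal form yields diagonal entries (1,1,1,1,1).

Now H_k = ker ∂_k / im ∂_{k+1}, so:

  H_0: rank C_0 − rank ∂_1 = 5 − 4 = 1, and the invariant factors of ∂_1 are all 1, so H_0 = Z.
  H_1: rank ker ∂_1 − rank ∂_2 = (10 − 4) − 5 = 1, and the invariant factors of ∂_2 are all 1, so H_1 = Z.
  H_2: rank ker ∂_2 − rank ∂_3 = (5 − 5) − 0 = 0, and there is no ∂_3, so H_2 = 0.

(K is a triangulation of the Möbius band.)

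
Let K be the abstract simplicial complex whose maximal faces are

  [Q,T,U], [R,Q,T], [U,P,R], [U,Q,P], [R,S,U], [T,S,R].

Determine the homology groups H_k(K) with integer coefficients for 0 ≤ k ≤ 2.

H_0 ≅ Z,  H_1 ≅ Z,  H_2 = 0.

Take the total order P < Q < R < S < T < U on the vertex set. Then K (dimension 2) consists of the simplices:

  0-simplices (6): P, Q, R, S, T, U
  1-simplices (12): PQ, PR, PU, QR, QT, QU, RS, RT, RU, ST, SU, TU
  2-simplices (6): PQU, PRU, QRT, QTU, RST, RSU

so the chain groups are C_0 ≅ Z^6, C_1 ≅ Z^12, C_2 ≅ Z^6.

The boundary map ∂_1: C_1 → C_0 is given by ∂[p,q] = [q] − [p].
As a 6×12 matrix over Z this has rank 5, with invariant factors (1,1,1,1,1).

The boundary map ∂_2: C_2 → C_1 acts by ∂[p,q,r] = [q,r] − [p,r] + [p,q]. For instance
  ∂RSU = SU − RU + RS,
  ∂QRT = RT − QT + QR.
The 12×6 boundary matrix has rank 6 and Smith normal form diag(1,1,1,1,1,1).

From H_k ≅ ker(∂_k) / im(∂_{k+1}) we obtain:

  H_0: rank C_0 − rank ∂_1 = 6 − 5 = 1, and the invariant factors of ∂_1 are all 1, so H_0 ≅ Z.
  H_1: rank ker ∂_1 − rank ∂_2 = (12 − 5) − 6 = 1, and the invariant factors of ∂_2 are all 1, so H_1 ≅ Z.
  H_2: rank ker ∂_2 − rank ∂_3 = (6 − 6) − 0 = 0, and there is no ∂_3, so H_2 ≅ 0.

As a check, the Euler characteristic is 6 − 12 + 6 = 0, which agrees with 1 − 1 + 0 = 0.
(K is a triangulation of the cylinder S^1 x I.)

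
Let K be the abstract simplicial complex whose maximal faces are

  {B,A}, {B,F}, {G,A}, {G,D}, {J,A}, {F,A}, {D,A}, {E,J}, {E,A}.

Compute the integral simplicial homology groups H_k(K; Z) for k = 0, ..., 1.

Fix the vertex order A < B < D < E < F < G < J and write every simplex with vertices in increasing order. Then dim K = 1 and the simplices of K are:

  0-simplices (7): A, B, D, E, F, G, J
  1-simplices (9): AB, AD, AE, AF, AG, AJ, BF, DG, EJ

so the chain groups are C_0 ≅ Z^7, C_1 ≅ Z^9.

Boundary ∂_1: C_1 → C_0 is given by ∂[p,q] = [q] − [p].
The resulting 7×9 matrix has rank 6, and its Smith normal form has invariant factors (1,1,1,1,1,1).

Reading off H_k = ker ∂_k / im ∂_{k+1}:

  H_0: rank C_0 − rank ∂_1 = 7 − 6 = 1, and the invariant factors of ∂_1 are all 1, so H_0 ≅ Z.
  H_1: rank ker ∂_1 − rank ∂_2 = (9 − 6) − 0 = 3, and there is no ∂_2, so H_1 ≅ Z^3.

As a check, the Euler characteristic is 7 − 9 = -2, which agrees with 1 − 3 = -2.
(K is a triangulation of a wedge of 3 circles.)

H_0 ≅ Z,  H_1 ≅ Z^3.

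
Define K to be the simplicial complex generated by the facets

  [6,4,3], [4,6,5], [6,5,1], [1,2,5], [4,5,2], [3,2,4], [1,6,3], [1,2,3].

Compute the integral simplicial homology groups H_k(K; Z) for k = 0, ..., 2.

We work with the vertex ordering 1 < 2 < 3 < 4 < 5 < 6. The simplices of K, each written with vertices in increasing order, are:

  0-simplices (6): [1], [2], [3], [4], [5], [6]
  1-simplices (12): [1,2], [1,3], [1,5], [1,6], [2,3], [2,4], [2,5], [3,4], [3,6], [4,5], [4,6], [5,6]
  2-simplices (8): [1,2,3], [1,2,5], [1,3,6], [1,5,6], [2,3,4], [2,4,5], [3,4,6], [4,5,6]

so the chain groups are C_0 ≅ Z^6, C_1 ≅ Z^12, C_2 ≅ Z^8.

∂_1: C_1 → C_0 sends each edge [p,q] (with p < q) to q − p. For instance
  ∂[3,4] = [4] − [3].
As a 6×12 matrix over Z this has rank 5, with invariant factors (1,1,1,1,1).

The boundary map ∂_2: C_2 → C_1 maps a triangle to the signed sum of its edges. For instance
  ∂[1,3,6] = [3,6] − [1,6] + [1,3],
  ∂[3,4,6] = [4,6] − [3,6] + [3,4].
This gives a 12×8 integer matrix of rank 7; reducing to Smith normal form yields diagonal entries (1,1,1,1,1,1,1).

From H_k ≅ ker(∂_k) / im(∂_{k+1}) we obtain:

  H_0: rank C_0 − rank ∂_1 = 6 − 5 = 1, and the invariant factors of ∂_1 are all 1, so H_0 = Z.
  H_1: rank ker ∂_1 − rank ∂_2 = (12 − 5) − 7 = 0, and the invariant factors of ∂_2 are all 1, so H_1 = 0.
  H_2: rank ker ∂_2 − rank ∂_3 = (8 − 7) − 0 = 1, and there is no ∂_3, so H_2 = Z.

H_0 ≅ Z,  H_1 = 0,  H_2 ≅ Z.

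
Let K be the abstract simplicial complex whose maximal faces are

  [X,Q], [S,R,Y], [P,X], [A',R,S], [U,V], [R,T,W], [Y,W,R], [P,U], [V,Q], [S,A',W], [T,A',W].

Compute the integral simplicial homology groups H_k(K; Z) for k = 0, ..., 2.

Order the vertices as P < Q < R < S < T < U < V < W < X < Y < A'. Listing each simplex with vertices in this order, K has dimension 2 with simplices:

  0-simplices (11): [P], [Q], [R], [S], [T], [U], [V], [W], [X], [Y], [A']
  1-simplices (17): [P,U], [P,X], [Q,V], [Q,X], [R,S], [R,T], [R,W], [R,Y], [R,A'], [S,W], [S,Y], [S,A'], [T,W], [T,A'], [U,V], [W,Y], [W,A']
  2-simplices (6): [R,S,Y], [R,S,A'], [R,T,W], [R,W,Y], [S,W,A'], [T,W,A']

so the chain groups are C_0 ≅ Z^11, C_1 ≅ Z^17, C_2 ≅ Z^6.

Boundary ∂_1: C_1 → C_0 sends each edge [p,q] (with p < q) to q − p. For instance
  ∂[S,A'] = [A'] − [S].
This gives a 11×17 integer matrix of rank 9; reducing to Smith normal form yields diagonal entries (1,1,1,1,1,1,1,1,1).

Boundary ∂_2: C_2 → C_1 maps a triangle to the signed sum of its edges. For instance
  ∂[S,W,A'] = [W,A'] − [S,A'] + [S,W],
  ∂[R,S,Y] = [S,Y] − [R,Y] + [R,S].
The resulting 17×6 matrix has rank 6, and its Smith normal form has invariant factors (1,1,1,1,1,1).

Reading off H_k = ker ∂_k / im ∂_{k+1}:

  H_0: rank C_0 − rank ∂_1 = 11 − 9 = 2, and the invariant factors of ∂_1 are all 1, so H_0 = Z^2.
  H_1: rank ker ∂_1 − rank ∂_2 = (17 − 9) − 6 = 2, and the invariant factors of ∂_2 are all 1, so H_1 = Z^2.
  H_2: rank ker ∂_2 − rank ∂_3 = (6 − 6) − 0 = 0, and there is no ∂_3, so H_2 = 0.

H_0 = Z^2,  H_1 = Z^2,  H_2 = 0.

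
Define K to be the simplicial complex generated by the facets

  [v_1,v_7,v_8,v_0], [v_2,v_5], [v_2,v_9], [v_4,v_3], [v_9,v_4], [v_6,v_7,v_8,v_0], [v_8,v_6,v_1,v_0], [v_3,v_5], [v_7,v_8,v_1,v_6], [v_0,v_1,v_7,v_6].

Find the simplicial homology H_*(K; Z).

Order the vertices as v_0 < v_1 < v_2 < v_3 < v_4 < v_5 < v_6 < v_7 < v_8 < v_9. Listing each simplex with vertices in this order, K has dimension 3 with simplices:

  0-simplices (10): [v_0], [v_1], [v_2], [v_3], [v_4], [v_5], [v_6], [v_7], [v_8], [v_9]
  1-simplices (15): (15 of them)
  2-simplices (10): [v_0,v_1,v_6], [v_0,v_1,v_7], [v_0,v_1,v_8], [v_0,v_6,v_7], [v_0,v_6,v_8], [v_0,v_7,v_8], [v_1,v_6,v_7], [v_1,v_6,v_8], [v_1,v_7,v_8], [v_6,v_7,v_8]
  3-simplices (5): [v_0,v_1,v_6,v_7], [v_0,v_1,v_6,v_8], [v_0,v_1,v_7,v_8], [v_0,v_6,v_7,v_8], [v_1,v_6,v_7,v_8]

so the chain groups are C_0 ≅ Z^10, C_1 ≅ Z^15, C_2 ≅ Z^10, C_3 ≅ Z^5.

The boundary map ∂_1: C_1 → C_0 sends each edge [p,q] (with p < q) to q − p. For instance
  ∂[v_2,v_9] = [v_9] − [v_2].
The resulting 10×15 matrix has rank 8, and its Smith normal form has invariant factors (1,1,1,1,1,1,1,1).

Boundary ∂_2: C_2 → C_1 maps a triangle to the signed sum of its edges. For instance
  ∂[v_0,v_6,v_8] = [v_6,v_8] − [v_0,v_8] + [v_0,v_6],
  ∂[v_0,v_1,v_7] = [v_1,v_7] − [v_0,v_7] + [v_0,v_1].
The resulting 15×10 matrix has rank 6, and its Smith normal form has invariant factors (1,1,1,1,1,1).

∂_3: C_3 → C_2 sends each 3-simplex σ to the alternating sum Σ_i (−1)^i (σ with its i-th vertex removed). For instance
  ∂[v_1,v_6,v_7,v_8] = [v_6,v_7,v_8] − [v_1,v_7,v_8] + [v_1,v_6,v_8] − [v_1,v_6,v_7],
  ∂[v_0,v_6,v_7,v_8] = [v_6,v_7,v_8] − [v_0,v_7,v_8] + [v_0,v_6,v_8] − [v_0,v_6,v_7].
The 10×5 boundary matrix has rank 4 and Smith normal form diag(1,1,1,1).

Reading off H_k = ker ∂_k / im ∂_{k+1}:

  H_0: rank C_0 − rank ∂_1 = 10 − 8 = 2, and the invariant factors of ∂_1 are all 1, so H_0 = Z^2.
  H_1: rank ker ∂_1 − rank ∂_2 = (15 − 8) − 6 = 1, and the invariant factors of ∂_2 are all 1, so H_1 = Z.
  H_2: rank ker ∂_2 − rank ∂_3 = (10 − 6) − 4 = 0, and the invariant factors of ∂_3 are all 1, so H_2 = 0.
  H_3: rank ker ∂_3 − rank ∂_4 = (5 − 4) − 0 = 1, and there is no ∂_4, so H_3 = Z.

As a check, the Euler characteristic is 10 − 15 + 10 − 5 = 0, which agrees with 2 − 1 + 0 − 1 = 0.

H_0 = Z^2,  H_1 = Z,  H_2 = 0,  H_3 = Z.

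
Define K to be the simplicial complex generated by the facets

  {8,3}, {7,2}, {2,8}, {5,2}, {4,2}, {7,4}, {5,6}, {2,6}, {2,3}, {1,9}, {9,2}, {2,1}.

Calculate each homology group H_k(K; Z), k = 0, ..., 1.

H_0 ≅ Z,  H_1 ≅ Z^4.

Take the total order 1 < 2 < 3 < 4 < 5 < 6 < 7 < 8 < 9 on the vertex set. Then K (dimension 1) consists of the simplices:

  0-simplices (9): [1], [2], [3], [4], [5], [6], [7], [8], [9]
  1-simplices (12): [1,2], [1,9], [2,3], [2,4], [2,5], [2,6], [2,7], [2,8], [2,9], [3,8], [4,7], [5,6]

so the chain groups are C_0 ≅ Z^9, C_1 ≅ Z^12.

The boundary map ∂_1: C_1 → C_0 is given by ∂[p,q] = [q] − [p].
The resulting 9×12 matrix has rank 8, and its Smith normal form has invariant factors (1,1,1,1,1,1,1,1).

Reading off H_k = ker ∂_k / im ∂_{k+1}:

  H_0: rank C_0 − rank ∂_1 = 9 − 8 = 1, and the invariant factors of ∂_1 are all 1, so H_0 ≅ Z.
  H_1: rank ker ∂_1 − rank ∂_2 = (12 − 8) − 0 = 4, and there is no ∂_2, so H_1 ≅ Z^4.

As a check, the Euler characteristic is 9 − 12 = -3, which agrees with 1 − 4 = -3.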